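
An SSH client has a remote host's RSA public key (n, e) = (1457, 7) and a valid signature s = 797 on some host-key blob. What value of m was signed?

s^7 mod 1457 = 765

765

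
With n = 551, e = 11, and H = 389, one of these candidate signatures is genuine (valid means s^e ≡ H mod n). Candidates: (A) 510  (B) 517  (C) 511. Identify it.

Candidate A: Squares mod 551: 510^1≡510, 510^2≡28, 510^4≡233, 510^8≡291; 11 = 8 + 2 + 1, so 510^11 ≡ 291·28·510 ≡ 389 (mod 551)
  → matches H = 389
Candidate B: Squares mod 551: 517^1≡517, 517^2≡54, 517^4≡161, 517^8≡24; 11 = 8 + 2 + 1, so 517^11 ≡ 24·54·517 ≡ 16 (mod 551)
Candidate C: Squares mod 551: 511^1≡511, 511^2≡498, 511^4≡54, 511^8≡161; 11 = 8 + 2 + 1, so 511^11 ≡ 161·498·511 ≡ 251 (mod 551)

A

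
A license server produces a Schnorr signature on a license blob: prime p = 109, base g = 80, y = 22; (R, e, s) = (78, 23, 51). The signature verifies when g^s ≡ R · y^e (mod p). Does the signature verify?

does not verify

g^s mod p:
80^2 = 6400 ≡ 78
80^4 ≡ 78^2 = 6084 ≡ 89
80^8 ≡ 89^2 = 7921 ≡ 73
80^16 ≡ 73^2 = 5329 ≡ 97
80^32 ≡ 97^2 = 9409 ≡ 35
51 = 32 + 16 + 2 + 1, so 80^51 ≡ 35·97·78·80 ≡ 105 (mod 109)
R · y^e mod p:
22^2 = 484 ≡ 48
22^4 ≡ 48^2 = 2304 ≡ 15
22^8 ≡ 15^2 = 225 ≡ 7
22^16 ≡ 7^2 = 49
23 = 16 + 4 + 2 + 1, so 22^23 ≡ 49·15·48·22 ≡ 80 (mod 109)
78·80 = 6240 ≡ 27 (mod 109)
105 ≠ 27; the check fails.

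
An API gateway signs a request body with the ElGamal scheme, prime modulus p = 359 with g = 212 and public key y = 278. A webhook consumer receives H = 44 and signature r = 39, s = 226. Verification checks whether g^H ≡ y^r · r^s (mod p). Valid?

Left side g^H mod p:
212^2 = 44944 ≡ 69
212^4 ≡ 69^2 = 4761 ≡ 94
212^8 ≡ 94^2 = 8836 ≡ 220
212^16 ≡ 220^2 = 48400 ≡ 294
212^32 ≡ 294^2 = 86436 ≡ 276
44 = 32 + 8 + 4, so 212^44 ≡ 276·220·94 ≡ 298 (mod 359)
Right side y^r · r^s mod p:
278^2 = 77284 ≡ 99
278^4 ≡ 99^2 = 9801 ≡ 108
278^8 ≡ 108^2 = 11664 ≡ 176
278^16 ≡ 176^2 = 30976 ≡ 102
278^32 ≡ 102^2 = 10404 ≡ 352
39 = 32 + 4 + 2 + 1, so 278^39 ≡ 352·108·99·278 ≡ 290 (mod 359)
39^2 = 1521 ≡ 85
39^4 ≡ 85^2 = 7225 ≡ 45
39^8 ≡ 45^2 = 2025 ≡ 230
39^16 ≡ 230^2 = 52900 ≡ 127
39^32 ≡ 127^2 = 16129 ≡ 333
39^64 ≡ 333^2 = 110889 ≡ 317
39^128 ≡ 317^2 = 100489 ≡ 328
226 = 128 + 64 + 32 + 2, so 39^226 ≡ 328·317·333·85 ≡ 324 (mod 359)
290·324 = 93960 ≡ 261 (mod 359)
298 ≠ 261, so verification fails.

no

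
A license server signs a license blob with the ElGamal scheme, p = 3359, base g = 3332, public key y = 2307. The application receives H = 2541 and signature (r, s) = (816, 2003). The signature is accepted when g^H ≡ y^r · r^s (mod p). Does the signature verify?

Left side g^H mod p:
Squares mod 3359: 3332^1≡3332, 3332^2≡729, 3332^4≡719, 3332^8≡3034, 3332^16≡1496, 3332^32≡922, 3332^64≡257, 3332^128≡2228, 3332^256≡2741, 3332^512≡2357, 3332^1024≡3022, 3332^2048≡2722
2541 = 2048 + 256 + 128 + 64 + 32 + 8 + 4 + 1, so 3332^2541 ≡ 2722·2741·2228·257·922·3034·719·3332 ≡ 1623 (mod 3359)
Right side y^r · r^s mod p:
Squares mod 3359: 2307^1≡2307, 2307^2≡1593, 2307^4≡1604, 2307^8≡3181, 2307^16≡1453, 2307^32≡1757, 2307^64≡128, 2307^128≡2948, 2307^256≡971, 2307^512≡2321
816 = 512 + 256 + 32 + 16, so 2307^816 ≡ 2321·971·1757·1453 ≡ 757 (mod 3359)
Squares mod 3359: 816^1≡816, 816^2≡774, 816^4≡1174, 816^8≡1086, 816^16≡387, 816^32≡1973, 816^64≡3007, 816^128≡2980, 816^256≡2563, 816^512≡2124, 816^1024≡239
2003 = 1024 + 512 + 256 + 128 + 64 + 16 + 2 + 1, so 816^2003 ≡ 239·2124·2563·2980·3007·387·774·816 ≡ 1462 (mod 3359)
757·1462 = 1106734 ≡ 1623 (mod 3359)
1623 ≡ 1623 (mod 3359), so the signature is genuine.

verifies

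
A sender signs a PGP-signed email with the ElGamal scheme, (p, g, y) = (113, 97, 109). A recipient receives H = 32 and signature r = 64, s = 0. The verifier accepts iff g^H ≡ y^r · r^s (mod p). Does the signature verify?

verifies

Left side g^H mod p:
97^2 = 9409 ≡ 30
97^4 ≡ 30^2 = 900 ≡ 109
97^8 ≡ 109^2 = 11881 ≡ 16
97^16 ≡ 16^2 = 256 ≡ 30
97^32 ≡ 30^2 = 900 ≡ 109
Right side y^r · r^s mod p:
109^2 = 11881 ≡ 16
109^4 ≡ 16^2 = 256 ≡ 30
109^8 ≡ 30^2 = 900 ≡ 109
109^16 ≡ 109^2 = 11881 ≡ 16
109^32 ≡ 16^2 = 256 ≡ 30
109^64 ≡ 30^2 = 900 ≡ 109
64^0 mod 113 = 1
109·1 = 109 ≡ 109 (mod 113)
109 ≡ 109 (mod 113), so the signature is genuine.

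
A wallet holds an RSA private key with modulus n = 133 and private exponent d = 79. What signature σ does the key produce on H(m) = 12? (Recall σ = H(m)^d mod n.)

12

Squares mod 133: (H(m))^1≡12, (H(m))^2≡11, (H(m))^4≡121, (H(m))^8≡11, (H(m))^16≡121, (H(m))^32≡11, (H(m))^64≡121
79 = 64 + 8 + 4 + 2 + 1, so (H(m))^79 ≡ 121·11·121·11·12 ≡ 12 (mod 133)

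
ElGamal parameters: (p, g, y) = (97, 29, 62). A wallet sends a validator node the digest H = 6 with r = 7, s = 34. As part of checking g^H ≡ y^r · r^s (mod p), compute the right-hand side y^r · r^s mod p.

62^7 mod 97 = 62
7^34 mod 97 = 66
y^r · r^s ≡ 62·66 = 4092 ≡ 18 (mod 97)

18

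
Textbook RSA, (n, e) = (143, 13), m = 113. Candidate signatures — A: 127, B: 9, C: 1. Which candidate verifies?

B

Candidate A: 127^13 mod 143 = 62
Candidate B: 9^13 mod 143 = 113
  → matches m = 113
Candidate C: 1^13 mod 143 = 1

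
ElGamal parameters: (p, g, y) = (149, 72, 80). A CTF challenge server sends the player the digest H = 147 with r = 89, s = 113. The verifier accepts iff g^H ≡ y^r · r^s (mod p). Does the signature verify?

Left side g^H mod p:
72^2 = 5184 ≡ 118
72^4 ≡ 118^2 = 13924 ≡ 67
72^8 ≡ 67^2 = 4489 ≡ 19
72^16 ≡ 19^2 = 361 ≡ 63
72^32 ≡ 63^2 = 3969 ≡ 95
72^64 ≡ 95^2 = 9025 ≡ 85
72^128 ≡ 85^2 = 7225 ≡ 73
147 = 128 + 16 + 2 + 1, so 72^147 ≡ 73·63·118·72 ≡ 89 (mod 149)
Right side y^r · r^s mod p:
80^2 = 6400 ≡ 142
80^4 ≡ 142^2 = 20164 ≡ 49
80^8 ≡ 49^2 = 2401 ≡ 17
80^16 ≡ 17^2 = 289 ≡ 140
80^32 ≡ 140^2 = 19600 ≡ 81
80^64 ≡ 81^2 = 6561 ≡ 5
89 = 64 + 16 + 8 + 1, so 80^89 ≡ 5·140·17·80 ≡ 39 (mod 149)
89^2 = 7921 ≡ 24
89^4 ≡ 24^2 = 576 ≡ 129
89^8 ≡ 129^2 = 16641 ≡ 102
89^16 ≡ 102^2 = 10404 ≡ 123
89^32 ≡ 123^2 = 15129 ≡ 80
89^64 ≡ 80^2 = 6400 ≡ 142
113 = 64 + 32 + 16 + 1, so 89^113 ≡ 142·80·123·89 ≡ 136 (mod 149)
39·136 = 5304 ≡ 89 (mod 149)
89 ≡ 89 (mod 149), so the signature is genuine.

verifies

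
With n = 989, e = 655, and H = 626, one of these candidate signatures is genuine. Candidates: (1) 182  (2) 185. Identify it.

Candidate 1: 182^655 mod 989 = 626
  → matches H = 626
Candidate 2: 185^655 mod 989 = 783

1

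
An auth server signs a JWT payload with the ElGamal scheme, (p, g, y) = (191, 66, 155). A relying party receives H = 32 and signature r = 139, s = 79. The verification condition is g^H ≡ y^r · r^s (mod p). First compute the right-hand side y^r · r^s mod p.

5

155^139 mod 191 = 161
139^79 mod 191 = 159
y^r · r^s ≡ 161·159 = 25599 ≡ 5 (mod 191)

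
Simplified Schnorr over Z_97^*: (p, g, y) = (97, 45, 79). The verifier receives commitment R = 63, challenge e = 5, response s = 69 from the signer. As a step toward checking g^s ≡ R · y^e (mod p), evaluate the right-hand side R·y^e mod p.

78

Squares mod 97: 79^1≡79, 79^2≡33, 79^4≡22
5 = 4 + 1, so 79^5 ≡ 22·79 ≡ 89 (mod 97)
R · y^e ≡ 63·89 = 5607 ≡ 78 (mod 97)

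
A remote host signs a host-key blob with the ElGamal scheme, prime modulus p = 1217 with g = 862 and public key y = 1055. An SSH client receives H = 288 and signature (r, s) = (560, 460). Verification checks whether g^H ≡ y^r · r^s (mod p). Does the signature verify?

does not verify

Left side g^H mod p:
862^2 = 743044 ≡ 674
862^4 ≡ 674^2 = 454276 ≡ 335
862^8 ≡ 335^2 = 112225 ≡ 261
862^16 ≡ 261^2 = 68121 ≡ 1186
862^32 ≡ 1186^2 = 1406596 ≡ 961
862^64 ≡ 961^2 = 923521 ≡ 1035
862^128 ≡ 1035^2 = 1071225 ≡ 265
862^256 ≡ 265^2 = 70225 ≡ 856
288 = 256 + 32, so 862^288 ≡ 856·961 ≡ 1141 (mod 1217)
Right side y^r · r^s mod p:
1055^2 = 1113025 ≡ 687
1055^4 ≡ 687^2 = 471969 ≡ 990
1055^8 ≡ 990^2 = 980100 ≡ 415
1055^16 ≡ 415^2 = 172225 ≡ 628
1055^32 ≡ 628^2 = 394384 ≡ 76
1055^64 ≡ 76^2 = 5776 ≡ 908
1055^128 ≡ 908^2 = 824464 ≡ 555
1055^256 ≡ 555^2 = 308025 ≡ 124
1055^512 ≡ 124^2 = 15376 ≡ 772
560 = 512 + 32 + 16, so 1055^560 ≡ 772·76·628 ≡ 124 (mod 1217)
560^2 = 313600 ≡ 831
560^4 ≡ 831^2 = 690561 ≡ 522
560^8 ≡ 522^2 = 272484 ≡ 1093
560^16 ≡ 1093^2 = 1194649 ≡ 772
560^32 ≡ 772^2 = 595984 ≡ 871
560^64 ≡ 871^2 = 758641 ≡ 450
560^128 ≡ 450^2 = 202500 ≡ 478
560^256 ≡ 478^2 = 228484 ≡ 905
460 = 256 + 128 + 64 + 8 + 4, so 560^460 ≡ 905·478·450·1093·522 ≡ 695 (mod 1217)
124·695 = 86180 ≡ 990 (mod 1217)
1141 ≠ 990, so verification fails.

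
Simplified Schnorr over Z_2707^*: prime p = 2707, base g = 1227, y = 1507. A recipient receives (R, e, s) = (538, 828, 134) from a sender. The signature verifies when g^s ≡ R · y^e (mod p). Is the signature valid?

valid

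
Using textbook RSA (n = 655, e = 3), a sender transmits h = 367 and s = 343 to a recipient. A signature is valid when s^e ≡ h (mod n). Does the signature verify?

s^2 ≡ 343^2 = 117649 ≡ 404
3 = 2 + 1, so s^3 ≡ 404·343 ≡ 367 (mod 655)
367 = h, so the signature checks out.

verifies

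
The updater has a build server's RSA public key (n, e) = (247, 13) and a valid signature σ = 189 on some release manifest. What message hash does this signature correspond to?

σ^2 ≡ 189^2 = 35721 ≡ 153
σ^4 ≡ 153^2 = 23409 ≡ 191
σ^8 ≡ 191^2 = 36481 ≡ 172
13 = 8 + 4 + 1, so σ^13 ≡ 172·191·189 ≡ 189 (mod 247)

189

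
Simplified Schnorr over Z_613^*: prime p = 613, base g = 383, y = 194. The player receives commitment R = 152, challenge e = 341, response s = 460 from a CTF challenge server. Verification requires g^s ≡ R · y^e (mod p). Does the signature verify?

does not verify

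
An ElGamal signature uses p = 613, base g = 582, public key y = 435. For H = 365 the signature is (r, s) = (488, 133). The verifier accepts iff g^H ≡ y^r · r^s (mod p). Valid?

no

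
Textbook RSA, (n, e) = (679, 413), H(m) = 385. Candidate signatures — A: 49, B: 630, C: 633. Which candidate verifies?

Candidate A: Squares mod 679: 49^1≡49, 49^2≡364, 49^4≡91, 49^8≡133, 49^16≡35, 49^32≡546, 49^64≡35, 49^128≡546, 49^256≡35; 413 = 256 + 128 + 16 + 8 + 4 + 1, so 49^413 ≡ 35·546·35·133·91·49 ≡ 294 (mod 679)
Candidate B: Squares mod 679: 630^1≡630, 630^2≡364, 630^4≡91, 630^8≡133, 630^16≡35, 630^32≡546, 630^64≡35, 630^128≡546, 630^256≡35; 413 = 256 + 128 + 16 + 8 + 4 + 1, so 630^413 ≡ 35·546·35·133·91·630 ≡ 385 (mod 679)
  → matches H(m) = 385
Candidate C: Squares mod 679: 633^1≡633, 633^2≡79, 633^4≡130, 633^8≡604, 633^16≡193, 633^32≡583, 633^64≡389, 633^128≡583, 633^256≡389; 413 = 256 + 128 + 16 + 8 + 4 + 1, so 633^413 ≡ 389·583·193·604·130·633 ≡ 222 (mod 679)

B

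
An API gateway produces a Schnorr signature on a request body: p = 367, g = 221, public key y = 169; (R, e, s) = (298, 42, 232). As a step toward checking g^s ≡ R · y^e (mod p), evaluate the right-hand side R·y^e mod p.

173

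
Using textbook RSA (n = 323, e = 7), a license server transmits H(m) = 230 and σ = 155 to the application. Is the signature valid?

Squares mod 323: σ^1≡155, σ^2≡123, σ^4≡271
7 = 4 + 2 + 1, so σ^7 ≡ 271·123·155 ≡ 230 (mod 323)
230 = H(m), so the signature checks out.

valid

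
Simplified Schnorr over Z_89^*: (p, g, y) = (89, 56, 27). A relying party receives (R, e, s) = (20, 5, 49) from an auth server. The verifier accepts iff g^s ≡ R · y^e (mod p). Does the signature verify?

g^s mod p:
56^2 = 3136 ≡ 21
56^4 ≡ 21^2 = 441 ≡ 85
56^8 ≡ 85^2 = 7225 ≡ 16
56^16 ≡ 16^2 = 256 ≡ 78
56^32 ≡ 78^2 = 6084 ≡ 32
49 = 32 + 16 + 1, so 56^49 ≡ 32·78·56 ≡ 46 (mod 89)
R · y^e mod p:
27^2 = 729 ≡ 17
27^4 ≡ 17^2 = 289 ≡ 22
5 = 4 + 1, so 27^5 ≡ 22·27 ≡ 60 (mod 89)
20·60 = 1200 ≡ 43 (mod 89)
46 ≠ 43; the check fails.

does not verify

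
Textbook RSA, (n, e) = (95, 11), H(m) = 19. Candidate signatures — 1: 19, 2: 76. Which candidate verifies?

1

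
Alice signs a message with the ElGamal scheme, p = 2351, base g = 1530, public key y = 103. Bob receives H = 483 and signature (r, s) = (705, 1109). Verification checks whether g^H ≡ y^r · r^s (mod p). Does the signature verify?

verifies

Left side g^H mod p:
1530^2 = 2340900 ≡ 1655
1530^4 ≡ 1655^2 = 2739025 ≡ 110
1530^8 ≡ 110^2 = 12100 ≡ 345
1530^16 ≡ 345^2 = 119025 ≡ 1475
1530^32 ≡ 1475^2 = 2175625 ≡ 950
1530^64 ≡ 950^2 = 902500 ≡ 2067
1530^128 ≡ 2067^2 = 4272489 ≡ 722
1530^256 ≡ 722^2 = 521284 ≡ 1713
483 = 256 + 128 + 64 + 32 + 2 + 1, so 1530^483 ≡ 1713·722·2067·950·1655·1530 ≡ 1321 (mod 2351)
Right side y^r · r^s mod p:
103^2 = 10609 ≡ 1205
103^4 ≡ 1205^2 = 1452025 ≡ 1458
103^8 ≡ 1458^2 = 2125764 ≡ 460
103^16 ≡ 460^2 = 211600 ≡ 10
103^32 ≡ 10^2 = 100
103^64 ≡ 100^2 = 10000 ≡ 596
103^128 ≡ 596^2 = 355216 ≡ 215
103^256 ≡ 215^2 = 46225 ≡ 1556
103^512 ≡ 1556^2 = 2421136 ≡ 1957
705 = 512 + 128 + 64 + 1, so 103^705 ≡ 1957·215·596·103 ≡ 1771 (mod 2351)
705^2 = 497025 ≡ 964
705^4 ≡ 964^2 = 929296 ≡ 651
705^8 ≡ 651^2 = 423801 ≡ 621
705^16 ≡ 621^2 = 385641 ≡ 77
705^32 ≡ 77^2 = 5929 ≡ 1227
705^64 ≡ 1227^2 = 1505529 ≡ 889
705^128 ≡ 889^2 = 790321 ≡ 385
705^256 ≡ 385^2 = 148225 ≡ 112
705^512 ≡ 112^2 = 12544 ≡ 789
705^1024 ≡ 789^2 = 622521 ≡ 1857
1109 = 1024 + 64 + 16 + 4 + 1, so 705^1109 ≡ 1857·889·77·651·705 ≡ 853 (mod 2351)
1771·853 = 1510663 ≡ 1321 (mod 2351)
1321 ≡ 1321 (mod 2351), so the signature is genuine.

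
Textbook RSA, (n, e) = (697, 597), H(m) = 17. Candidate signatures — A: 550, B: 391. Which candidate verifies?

B

Candidate A: 550^2 = 302500 ≡ 2; 550^4 ≡ 2^2 = 4; 550^8 ≡ 4^2 = 16; 550^16 ≡ 16^2 = 256; 550^32 ≡ 256^2 = 65536 ≡ 18; 550^64 ≡ 18^2 = 324; 550^128 ≡ 324^2 = 104976 ≡ 426; 550^256 ≡ 426^2 = 181476 ≡ 256; 550^512 ≡ 256^2 = 65536 ≡ 18; 597 = 512 + 64 + 16 + 4 + 1, so 550^597 ≡ 18·324·256·4·550 ≡ 568 (mod 697)
Candidate B: 391^2 = 152881 ≡ 238; 391^4 ≡ 238^2 = 56644 ≡ 187; 391^8 ≡ 187^2 = 34969 ≡ 119; 391^16 ≡ 119^2 = 14161 ≡ 221; 391^32 ≡ 221^2 = 48841 ≡ 51; 391^64 ≡ 51^2 = 2601 ≡ 510; 391^128 ≡ 510^2 = 260100 ≡ 119; 391^256 ≡ 119^2 = 14161 ≡ 221; 391^512 ≡ 221^2 = 48841 ≡ 51; 597 = 512 + 64 + 16 + 4 + 1, so 391^597 ≡ 51·510·221·187·391 ≡ 17 (mod 697)
  → matches H(m) = 17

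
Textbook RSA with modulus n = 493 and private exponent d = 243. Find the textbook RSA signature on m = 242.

166

m^2 ≡ 242^2 = 58564 ≡ 390
m^4 ≡ 390^2 = 152100 ≡ 256
m^8 ≡ 256^2 = 65536 ≡ 460
m^16 ≡ 460^2 = 211600 ≡ 103
m^32 ≡ 103^2 = 10609 ≡ 256
m^64 ≡ 256^2 = 65536 ≡ 460
m^128 ≡ 460^2 = 211600 ≡ 103
243 = 128 + 64 + 32 + 16 + 2 + 1, so m^243 ≡ 103·460·256·103·390·242 ≡ 166 (mod 493)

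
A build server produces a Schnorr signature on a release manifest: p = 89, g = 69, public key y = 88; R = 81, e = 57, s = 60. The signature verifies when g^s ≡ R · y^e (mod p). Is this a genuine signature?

g^s mod p:
Squares mod 89: 69^1≡69, 69^2≡44, 69^4≡67, 69^8≡39, 69^16≡8, 69^32≡64
60 = 32 + 16 + 8 + 4, so 69^60 ≡ 64·8·39·67 ≡ 8 (mod 89)
R · y^e mod p:
Squares mod 89: 88^1≡88, 88^2≡1, 88^4≡1, 88^8≡1, 88^16≡1, 88^32≡1
57 = 32 + 16 + 8 + 1, so 88^57 ≡ 1·1·1·88 ≡ 88 (mod 89)
81·88 = 7128 ≡ 8 (mod 89)
8 ≡ 8 (mod 89); signature holds.

genuine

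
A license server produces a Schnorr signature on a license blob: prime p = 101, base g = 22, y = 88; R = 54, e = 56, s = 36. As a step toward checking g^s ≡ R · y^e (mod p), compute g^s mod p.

22^2 = 484 ≡ 80
22^4 ≡ 80^2 = 6400 ≡ 37
22^8 ≡ 37^2 = 1369 ≡ 56
22^16 ≡ 56^2 = 3136 ≡ 5
22^32 ≡ 5^2 = 25
36 = 32 + 4, so 22^36 ≡ 25·37 ≡ 16 (mod 101)

16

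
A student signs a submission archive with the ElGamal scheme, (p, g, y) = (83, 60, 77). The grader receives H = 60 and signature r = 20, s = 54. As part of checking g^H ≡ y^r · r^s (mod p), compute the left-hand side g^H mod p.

12

Squares mod 83: 60^1≡60, 60^2≡31, 60^4≡48, 60^8≡63, 60^16≡68, 60^32≡59
60 = 32 + 16 + 8 + 4, so 60^60 ≡ 59·68·63·48 ≡ 12 (mod 83)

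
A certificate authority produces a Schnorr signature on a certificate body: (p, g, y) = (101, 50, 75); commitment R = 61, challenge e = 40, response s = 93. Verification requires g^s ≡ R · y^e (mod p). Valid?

yes

g^s mod p:
Squares mod 101: 50^1≡50, 50^2≡76, 50^4≡19, 50^8≡58, 50^16≡31, 50^32≡52, 50^64≡78
93 = 64 + 16 + 8 + 4 + 1, so 50^93 ≡ 78·31·58·19·50 ≡ 74 (mod 101)
R · y^e mod p:
Squares mod 101: 75^1≡75, 75^2≡70, 75^4≡52, 75^8≡78, 75^16≡24, 75^32≡71
40 = 32 + 8, so 75^40 ≡ 71·78 ≡ 84 (mod 101)
61·84 = 5124 ≡ 74 (mod 101)
74 ≡ 74 (mod 101); signature holds.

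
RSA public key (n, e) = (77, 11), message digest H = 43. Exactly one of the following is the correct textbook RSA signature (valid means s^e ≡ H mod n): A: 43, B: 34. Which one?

A

Candidate A: 43^2 = 1849 ≡ 1; 43^4 ≡ 1^2 = 1; 43^8 ≡ 1^2 = 1; 11 = 8 + 2 + 1, so 43^11 ≡ 1·1·43 ≡ 43 (mod 77)
  → matches H = 43
Candidate B: 34^2 = 1156 ≡ 1; 34^4 ≡ 1^2 = 1; 34^8 ≡ 1^2 = 1; 11 = 8 + 2 + 1, so 34^11 ≡ 1·1·34 ≡ 34 (mod 77)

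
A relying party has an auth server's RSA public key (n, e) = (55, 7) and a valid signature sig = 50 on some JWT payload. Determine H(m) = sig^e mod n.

sig^2 ≡ 50^2 = 2500 ≡ 25
sig^4 ≡ 25^2 = 625 ≡ 20
7 = 4 + 2 + 1, so sig^7 ≡ 20·25·50 ≡ 30 (mod 55)

30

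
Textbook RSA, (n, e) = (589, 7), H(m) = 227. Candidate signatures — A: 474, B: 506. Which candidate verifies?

A

Candidate A: Squares mod 589: 474^1≡474, 474^2≡267, 474^4≡20; 7 = 4 + 2 + 1, so 474^7 ≡ 20·267·474 ≡ 227 (mod 589)
  → matches H(m) = 227
Candidate B: Squares mod 589: 506^1≡506, 506^2≡410, 506^4≡235; 7 = 4 + 2 + 1, so 506^7 ≡ 235·410·506 ≡ 392 (mod 589)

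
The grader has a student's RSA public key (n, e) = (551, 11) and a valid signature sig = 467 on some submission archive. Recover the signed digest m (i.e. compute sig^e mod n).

102

Squares mod 551: sig^1≡467, sig^2≡444, sig^4≡429, sig^8≡7
11 = 8 + 2 + 1, so sig^11 ≡ 7·444·467 ≡ 102 (mod 551)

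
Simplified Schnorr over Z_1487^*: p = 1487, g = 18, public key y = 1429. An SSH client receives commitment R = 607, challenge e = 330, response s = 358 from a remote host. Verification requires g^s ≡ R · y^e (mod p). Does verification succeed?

passes

g^s mod p:
Squares mod 1487: 18^1≡18, 18^2≡324, 18^4≡886, 18^8≡1347, 18^16≡269, 18^32≡985, 18^64≡701, 18^128≡691, 18^256≡154
358 = 256 + 64 + 32 + 4 + 2, so 18^358 ≡ 154·701·985·886·324 ≡ 918 (mod 1487)
R · y^e mod p:
Squares mod 1487: 1429^1≡1429, 1429^2≡390, 1429^4≡426, 1429^8≡62, 1429^16≡870, 1429^32≡17, 1429^64≡289, 1429^128≡249, 1429^256≡1034
330 = 256 + 64 + 8 + 2, so 1429^330 ≡ 1034·289·62·390 ≡ 124 (mod 1487)
607·124 = 75268 ≡ 918 (mod 1487)
918 ≡ 918 (mod 1487); signature holds.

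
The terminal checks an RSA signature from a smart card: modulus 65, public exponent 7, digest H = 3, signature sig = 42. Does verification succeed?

passes

sig^7 mod 65 = 3
3 = H, so the signature checks out.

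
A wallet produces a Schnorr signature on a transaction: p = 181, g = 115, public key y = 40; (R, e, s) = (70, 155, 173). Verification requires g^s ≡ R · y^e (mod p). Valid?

yes

g^s mod p:
115^173 mod 181 = 10
R · y^e mod p:
40^155 mod 181 = 26
70·26 = 1820 ≡ 10 (mod 181)
10 ≡ 10 (mod 181); signature holds.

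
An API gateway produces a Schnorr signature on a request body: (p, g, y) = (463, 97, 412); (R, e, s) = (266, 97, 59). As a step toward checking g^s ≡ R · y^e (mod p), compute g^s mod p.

367

97^2 = 9409 ≡ 149
97^4 ≡ 149^2 = 22201 ≡ 440
97^8 ≡ 440^2 = 193600 ≡ 66
97^16 ≡ 66^2 = 4356 ≡ 189
97^32 ≡ 189^2 = 35721 ≡ 70
59 = 32 + 16 + 8 + 2 + 1, so 97^59 ≡ 70·189·66·149·97 ≡ 367 (mod 463)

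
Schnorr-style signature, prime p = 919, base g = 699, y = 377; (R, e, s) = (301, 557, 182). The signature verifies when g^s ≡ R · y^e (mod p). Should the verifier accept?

accept

g^s mod p:
Squares mod 919: 699^1≡699, 699^2≡612, 699^4≡511, 699^8≡125, 699^16≡2, 699^32≡4, 699^64≡16, 699^128≡256
182 = 128 + 32 + 16 + 4 + 2, so 699^182 ≡ 256·4·2·511·612 ≡ 142 (mod 919)
R · y^e mod p:
Squares mod 919: 377^1≡377, 377^2≡603, 377^4≡604, 377^8≡892, 377^16≡729, 377^32≡259, 377^64≡913, 377^128≡36, 377^256≡377, 377^512≡603
557 = 512 + 32 + 8 + 4 + 1, so 377^557 ≡ 603·259·892·604·377 ≡ 318 (mod 919)
301·318 = 95718 ≡ 142 (mod 919)
142 ≡ 142 (mod 919); signature holds.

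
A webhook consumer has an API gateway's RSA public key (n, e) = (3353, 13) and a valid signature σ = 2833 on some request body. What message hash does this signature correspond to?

1125

σ^13 mod 3353 = 1125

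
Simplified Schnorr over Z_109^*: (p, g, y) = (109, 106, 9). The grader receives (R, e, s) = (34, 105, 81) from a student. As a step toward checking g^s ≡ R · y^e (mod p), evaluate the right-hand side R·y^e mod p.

108

9^2 = 81
9^4 ≡ 81^2 = 6561 ≡ 21
9^8 ≡ 21^2 = 441 ≡ 5
9^16 ≡ 5^2 = 25
9^32 ≡ 25^2 = 625 ≡ 80
9^64 ≡ 80^2 = 6400 ≡ 78
105 = 64 + 32 + 8 + 1, so 9^105 ≡ 78·80·5·9 ≡ 16 (mod 109)
R · y^e ≡ 34·16 = 544 ≡ 108 (mod 109)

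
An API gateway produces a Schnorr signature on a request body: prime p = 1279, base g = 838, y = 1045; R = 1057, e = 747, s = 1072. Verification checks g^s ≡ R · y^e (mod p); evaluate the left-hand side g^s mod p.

838^2 = 702244 ≡ 73
838^4 ≡ 73^2 = 5329 ≡ 213
838^8 ≡ 213^2 = 45369 ≡ 604
838^16 ≡ 604^2 = 364816 ≡ 301
838^32 ≡ 301^2 = 90601 ≡ 1071
838^64 ≡ 1071^2 = 1147041 ≡ 1057
838^128 ≡ 1057^2 = 1117249 ≡ 682
838^256 ≡ 682^2 = 465124 ≡ 847
838^512 ≡ 847^2 = 717409 ≡ 1169
838^1024 ≡ 1169^2 = 1366561 ≡ 589
1072 = 1024 + 32 + 16, so 838^1072 ≡ 589·1071·301 ≡ 16 (mod 1279)

16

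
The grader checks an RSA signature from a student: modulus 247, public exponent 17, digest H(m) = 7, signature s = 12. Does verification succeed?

fails

s^2 ≡ 12^2 = 144
s^4 ≡ 144^2 = 20736 ≡ 235
s^8 ≡ 235^2 = 55225 ≡ 144
s^16 ≡ 144^2 = 20736 ≡ 235
17 = 16 + 1, so s^17 ≡ 235·12 ≡ 103 (mod 247)
The recovered value 103 does not match the digest 7.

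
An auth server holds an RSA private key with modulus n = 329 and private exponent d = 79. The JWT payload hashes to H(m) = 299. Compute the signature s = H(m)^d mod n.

(H(m))^2 ≡ 299^2 = 89401 ≡ 242
(H(m))^4 ≡ 242^2 = 58564 ≡ 2
(H(m))^8 ≡ 2^2 = 4
(H(m))^16 ≡ 4^2 = 16
(H(m))^32 ≡ 16^2 = 256
(H(m))^64 ≡ 256^2 = 65536 ≡ 65
79 = 64 + 8 + 4 + 2 + 1, so (H(m))^79 ≡ 65·4·2·242·299 ≡ 75 (mod 329)

75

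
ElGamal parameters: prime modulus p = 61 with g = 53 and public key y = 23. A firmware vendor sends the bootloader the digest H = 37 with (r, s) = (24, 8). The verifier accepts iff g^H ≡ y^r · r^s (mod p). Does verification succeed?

fails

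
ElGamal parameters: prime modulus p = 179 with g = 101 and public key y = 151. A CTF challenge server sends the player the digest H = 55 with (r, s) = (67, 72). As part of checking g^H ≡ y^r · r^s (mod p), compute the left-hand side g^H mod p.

61

Squares mod 179: 101^1≡101, 101^2≡177, 101^4≡4, 101^8≡16, 101^16≡77, 101^32≡22
55 = 32 + 16 + 4 + 2 + 1, so 101^55 ≡ 22·77·4·177·101 ≡ 61 (mod 179)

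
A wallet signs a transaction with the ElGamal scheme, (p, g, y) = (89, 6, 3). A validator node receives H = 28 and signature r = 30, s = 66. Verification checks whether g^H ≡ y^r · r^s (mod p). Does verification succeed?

fails

Left side g^H mod p:
6^2 = 36
6^4 ≡ 36^2 = 1296 ≡ 50
6^8 ≡ 50^2 = 2500 ≡ 8
6^16 ≡ 8^2 = 64
28 = 16 + 8 + 4, so 6^28 ≡ 64·8·50 ≡ 57 (mod 89)
Right side y^r · r^s mod p:
3^2 = 9
3^4 ≡ 9^2 = 81
3^8 ≡ 81^2 = 6561 ≡ 64
3^16 ≡ 64^2 = 4096 ≡ 2
30 = 16 + 8 + 4 + 2, so 3^30 ≡ 2·64·81·9 ≡ 40 (mod 89)
30^2 = 900 ≡ 10
30^4 ≡ 10^2 = 100 ≡ 11
30^8 ≡ 11^2 = 121 ≡ 32
30^16 ≡ 32^2 = 1024 ≡ 45
30^32 ≡ 45^2 = 2025 ≡ 67
30^64 ≡ 67^2 = 4489 ≡ 39
66 = 64 + 2, so 30^66 ≡ 39·10 ≡ 34 (mod 89)
40·34 = 1360 ≡ 25 (mod 89)
57 ≠ 25, so verification fails.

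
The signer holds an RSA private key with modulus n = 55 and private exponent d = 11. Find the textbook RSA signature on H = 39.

Squares mod 55: H^1≡39, H^2≡36, H^4≡31, H^8≡26
11 = 8 + 2 + 1, so H^11 ≡ 26·36·39 ≡ 39 (mod 55)

39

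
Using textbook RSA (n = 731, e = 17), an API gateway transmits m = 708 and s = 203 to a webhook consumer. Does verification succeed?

Squares mod 731: s^1≡203, s^2≡273, s^4≡698, s^8≡358, s^16≡239
17 = 16 + 1, so s^17 ≡ 239·203 ≡ 271 (mod 731)
The recovered value 271 does not match the digest 708.

fails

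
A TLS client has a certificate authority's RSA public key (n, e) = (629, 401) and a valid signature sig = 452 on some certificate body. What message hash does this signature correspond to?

282

sig^2 ≡ 452^2 = 204304 ≡ 508
sig^4 ≡ 508^2 = 258064 ≡ 174
sig^8 ≡ 174^2 = 30276 ≡ 84
sig^16 ≡ 84^2 = 7056 ≡ 137
sig^32 ≡ 137^2 = 18769 ≡ 528
sig^64 ≡ 528^2 = 278784 ≡ 137
sig^128 ≡ 137^2 = 18769 ≡ 528
sig^256 ≡ 528^2 = 278784 ≡ 137
401 = 256 + 128 + 16 + 1, so sig^401 ≡ 137·528·137·452 ≡ 282 (mod 629)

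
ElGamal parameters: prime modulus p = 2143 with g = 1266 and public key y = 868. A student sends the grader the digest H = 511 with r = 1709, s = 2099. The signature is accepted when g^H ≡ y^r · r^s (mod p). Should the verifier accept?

Left side g^H mod p:
1266^2 = 1602756 ≡ 1935
1266^4 ≡ 1935^2 = 3744225 ≡ 404
1266^8 ≡ 404^2 = 163216 ≡ 348
1266^16 ≡ 348^2 = 121104 ≡ 1096
1266^32 ≡ 1096^2 = 1201216 ≡ 1136
1266^64 ≡ 1136^2 = 1290496 ≡ 410
1266^128 ≡ 410^2 = 168100 ≡ 946
1266^256 ≡ 946^2 = 894916 ≡ 1285
511 = 256 + 128 + 64 + 32 + 16 + 8 + 4 + 2 + 1, so 1266^511 ≡ 1285·946·410·1136·1096·348·404·1935·1266 ≡ 1394 (mod 2143)
Right side y^r · r^s mod p:
868^2 = 753424 ≡ 1231
868^4 ≡ 1231^2 = 1515361 ≡ 260
868^8 ≡ 260^2 = 67600 ≡ 1167
868^16 ≡ 1167^2 = 1361889 ≡ 1084
868^32 ≡ 1084^2 = 1175056 ≡ 692
868^64 ≡ 692^2 = 478864 ≡ 975
868^128 ≡ 975^2 = 950625 ≡ 1276
868^256 ≡ 1276^2 = 1628176 ≡ 1639
868^512 ≡ 1639^2 = 2686321 ≡ 1142
868^1024 ≡ 1142^2 = 1304164 ≡ 1220
1709 = 1024 + 512 + 128 + 32 + 8 + 4 + 1, so 868^1709 ≡ 1220·1142·1276·692·1167·260·868 ≡ 564 (mod 2143)
1709^2 = 2920681 ≡ 1915
1709^4 ≡ 1915^2 = 3667225 ≡ 552
1709^8 ≡ 552^2 = 304704 ≡ 398
1709^16 ≡ 398^2 = 158404 ≡ 1965
1709^32 ≡ 1965^2 = 3861225 ≡ 1682
1709^64 ≡ 1682^2 = 2829124 ≡ 364
1709^128 ≡ 364^2 = 132496 ≡ 1773
1709^256 ≡ 1773^2 = 3143529 ≡ 1891
1709^512 ≡ 1891^2 = 3575881 ≡ 1357
1709^1024 ≡ 1357^2 = 1841449 ≡ 612
1709^2048 ≡ 612^2 = 374544 ≡ 1662
2099 = 2048 + 32 + 16 + 2 + 1, so 1709^2099 ≡ 1662·1682·1965·1915·1709 ≡ 770 (mod 2143)
564·770 = 434280 ≡ 1394 (mod 2143)
1394 ≡ 1394 (mod 2143), so the signature is genuine.

accept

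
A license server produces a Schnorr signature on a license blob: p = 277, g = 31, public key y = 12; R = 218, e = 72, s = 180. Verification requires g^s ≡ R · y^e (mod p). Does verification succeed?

fails

g^s mod p:
Squares mod 277: 31^1≡31, 31^2≡130, 31^4≡3, 31^8≡9, 31^16≡81, 31^32≡190, 31^64≡90, 31^128≡67
180 = 128 + 32 + 16 + 4, so 31^180 ≡ 67·190·81·3 ≡ 131 (mod 277)
R · y^e mod p:
Squares mod 277: 12^1≡12, 12^2≡144, 12^4≡238, 12^8≡136, 12^16≡214, 12^32≡91, 12^64≡248
72 = 64 + 8, so 12^72 ≡ 248·136 ≡ 211 (mod 277)
218·211 = 45998 ≡ 16 (mod 277)
131 ≠ 16; the check fails.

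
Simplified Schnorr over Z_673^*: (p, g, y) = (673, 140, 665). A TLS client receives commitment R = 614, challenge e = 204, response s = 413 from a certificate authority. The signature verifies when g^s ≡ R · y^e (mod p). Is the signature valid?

g^s mod p:
140^2 = 19600 ≡ 83
140^4 ≡ 83^2 = 6889 ≡ 159
140^8 ≡ 159^2 = 25281 ≡ 380
140^16 ≡ 380^2 = 144400 ≡ 378
140^32 ≡ 378^2 = 142884 ≡ 208
140^64 ≡ 208^2 = 43264 ≡ 192
140^128 ≡ 192^2 = 36864 ≡ 522
140^256 ≡ 522^2 = 272484 ≡ 592
413 = 256 + 128 + 16 + 8 + 4 + 1, so 140^413 ≡ 592·522·378·380·159·140 ≡ 57 (mod 673)
R · y^e mod p:
665^2 = 442225 ≡ 64
665^4 ≡ 64^2 = 4096 ≡ 58
665^8 ≡ 58^2 = 3364 ≡ 672
665^16 ≡ 672^2 = 451584 ≡ 1
665^32 ≡ 1^2 = 1
665^64 ≡ 1^2 = 1
665^128 ≡ 1^2 = 1
204 = 128 + 64 + 8 + 4, so 665^204 ≡ 1·1·672·58 ≡ 615 (mod 673)
614·615 = 377610 ≡ 57 (mod 673)
57 ≡ 57 (mod 673); signature holds.

valid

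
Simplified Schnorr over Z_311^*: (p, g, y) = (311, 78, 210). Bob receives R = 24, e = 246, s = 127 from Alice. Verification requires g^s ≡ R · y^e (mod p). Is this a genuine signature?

g^s mod p:
78^127 mod 311 = 98
R · y^e mod p:
210^246 mod 311 = 30
24·30 = 720 ≡ 98 (mod 311)
98 ≡ 98 (mod 311); signature holds.

genuine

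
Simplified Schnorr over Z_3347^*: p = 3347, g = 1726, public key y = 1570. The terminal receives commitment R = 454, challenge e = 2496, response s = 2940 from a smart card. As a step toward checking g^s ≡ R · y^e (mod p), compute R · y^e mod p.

1570^2496 mod 3347 = 837
R · y^e ≡ 454·837 = 379998 ≡ 1787 (mod 3347)

1787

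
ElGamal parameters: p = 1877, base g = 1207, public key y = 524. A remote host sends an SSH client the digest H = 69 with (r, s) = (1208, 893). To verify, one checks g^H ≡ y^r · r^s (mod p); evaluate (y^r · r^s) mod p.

Squares mod 1877: 524^1≡524, 524^2≡534, 524^4≡1729, 524^8≡1257, 524^16≡1492, 524^32≡1819, 524^64≡1487, 524^128≡63, 524^256≡215, 524^512≡1177, 524^1024≡103
1208 = 1024 + 128 + 32 + 16 + 8, so 524^1208 ≡ 103·63·1819·1492·1257 ≡ 903 (mod 1877)
Squares mod 1877: 1208^1≡1208, 1208^2≡835, 1208^4≡858, 1208^8≡380, 1208^16≡1748, 1208^32≡1625, 1208^64≡1563, 1208^128≡992, 1208^256≡516, 1208^512≡1599
893 = 512 + 256 + 64 + 32 + 16 + 8 + 4 + 1, so 1208^893 ≡ 1599·516·1563·1625·1748·380·858·1208 ≡ 653 (mod 1877)
y^r · r^s ≡ 903·653 = 589659 ≡ 281 (mod 1877)

281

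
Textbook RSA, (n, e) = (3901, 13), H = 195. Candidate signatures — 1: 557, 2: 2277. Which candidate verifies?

2

Candidate 1: 557^2 = 310249 ≡ 2070; 557^4 ≡ 2070^2 = 4284900 ≡ 1602; 557^8 ≡ 1602^2 = 2566404 ≡ 3447; 13 = 8 + 4 + 1, so 557^13 ≡ 3447·1602·557 ≡ 492 (mod 3901)
Candidate 2: 2277^2 = 5184729 ≡ 300; 2277^4 ≡ 300^2 = 90000 ≡ 277; 2277^8 ≡ 277^2 = 76729 ≡ 2610; 13 = 8 + 4 + 1, so 2277^13 ≡ 2610·277·2277 ≡ 195 (mod 3901)
  → matches H = 195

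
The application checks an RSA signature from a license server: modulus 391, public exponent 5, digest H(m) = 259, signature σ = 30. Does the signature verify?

Squares mod 391: σ^1≡30, σ^2≡118, σ^4≡239
5 = 4 + 1, so σ^5 ≡ 239·30 ≡ 132 (mod 391)
σ^5 mod 391 = 132, but H(m) = 259.

does not verify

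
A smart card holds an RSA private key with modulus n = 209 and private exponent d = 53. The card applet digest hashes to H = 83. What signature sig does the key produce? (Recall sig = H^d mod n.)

106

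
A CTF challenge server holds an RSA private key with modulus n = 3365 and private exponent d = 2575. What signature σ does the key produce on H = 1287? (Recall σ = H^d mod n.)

1818

H^2 ≡ 1287^2 = 1656369 ≡ 789
H^4 ≡ 789^2 = 622521 ≡ 3361
H^8 ≡ 3361^2 = 11296321 ≡ 16
H^16 ≡ 16^2 = 256
H^32 ≡ 256^2 = 65536 ≡ 1601
H^64 ≡ 1601^2 = 2563201 ≡ 2436
H^128 ≡ 2436^2 = 5934096 ≡ 1601
H^256 ≡ 1601^2 = 2563201 ≡ 2436
H^512 ≡ 2436^2 = 5934096 ≡ 1601
H^1024 ≡ 1601^2 = 2563201 ≡ 2436
H^2048 ≡ 2436^2 = 5934096 ≡ 1601
2575 = 2048 + 512 + 8 + 4 + 2 + 1, so H^2575 ≡ 1601·1601·16·3361·789·1287 ≡ 1818 (mod 3365)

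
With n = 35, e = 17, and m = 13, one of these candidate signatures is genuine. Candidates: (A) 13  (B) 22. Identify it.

Candidate A: 13^17 mod 35 = 13
  → matches m = 13
Candidate B: 22^17 mod 35 = 22

A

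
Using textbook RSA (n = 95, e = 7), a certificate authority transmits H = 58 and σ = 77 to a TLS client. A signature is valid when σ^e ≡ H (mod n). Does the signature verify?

σ^2 ≡ 77^2 = 5929 ≡ 39
σ^4 ≡ 39^2 = 1521 ≡ 1
7 = 4 + 2 + 1, so σ^7 ≡ 1·39·77 ≡ 58 (mod 95)
58 = H, so the signature checks out.

verifies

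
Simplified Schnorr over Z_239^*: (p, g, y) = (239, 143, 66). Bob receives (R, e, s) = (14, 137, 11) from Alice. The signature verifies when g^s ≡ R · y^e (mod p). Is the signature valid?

g^s mod p:
Squares mod 239: 143^1≡143, 143^2≡134, 143^4≡31, 143^8≡5
11 = 8 + 2 + 1, so 143^11 ≡ 5·134·143 ≡ 210 (mod 239)
R · y^e mod p:
Squares mod 239: 66^1≡66, 66^2≡54, 66^4≡48, 66^8≡153, 66^16≡226, 66^32≡169, 66^64≡120, 66^128≡60
137 = 128 + 8 + 1, so 66^137 ≡ 60·153·66 ≡ 15 (mod 239)
14·15 = 210 ≡ 210 (mod 239)
210 ≡ 210 (mod 239); signature holds.

valid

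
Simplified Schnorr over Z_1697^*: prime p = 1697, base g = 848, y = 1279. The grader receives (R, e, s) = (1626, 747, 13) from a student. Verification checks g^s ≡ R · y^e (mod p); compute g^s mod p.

1558

848^2 = 719104 ≡ 1273
848^4 ≡ 1273^2 = 1620529 ≡ 1591
848^8 ≡ 1591^2 = 2531281 ≡ 1054
13 = 8 + 4 + 1, so 848^13 ≡ 1054·1591·848 ≡ 1558 (mod 1697)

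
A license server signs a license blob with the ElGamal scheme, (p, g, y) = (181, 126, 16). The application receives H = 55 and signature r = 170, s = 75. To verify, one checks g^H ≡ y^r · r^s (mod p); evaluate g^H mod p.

43

126^55 mod 181 = 43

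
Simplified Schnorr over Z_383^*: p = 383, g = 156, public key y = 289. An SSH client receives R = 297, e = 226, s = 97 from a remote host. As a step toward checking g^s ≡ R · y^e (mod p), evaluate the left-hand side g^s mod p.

308

156^2 = 24336 ≡ 207
156^4 ≡ 207^2 = 42849 ≡ 336
156^8 ≡ 336^2 = 112896 ≡ 294
156^16 ≡ 294^2 = 86436 ≡ 261
156^32 ≡ 261^2 = 68121 ≡ 330
156^64 ≡ 330^2 = 108900 ≡ 128
97 = 64 + 32 + 1, so 156^97 ≡ 128·330·156 ≡ 308 (mod 383)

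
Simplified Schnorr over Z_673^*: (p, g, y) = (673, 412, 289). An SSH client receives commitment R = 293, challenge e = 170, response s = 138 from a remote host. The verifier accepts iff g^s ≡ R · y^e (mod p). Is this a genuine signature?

g^s mod p:
412^2 = 169744 ≡ 148
412^4 ≡ 148^2 = 21904 ≡ 368
412^8 ≡ 368^2 = 135424 ≡ 151
412^16 ≡ 151^2 = 22801 ≡ 592
412^32 ≡ 592^2 = 350464 ≡ 504
412^64 ≡ 504^2 = 254016 ≡ 295
412^128 ≡ 295^2 = 87025 ≡ 208
138 = 128 + 8 + 2, so 412^138 ≡ 208·151·148 ≡ 646 (mod 673)
R · y^e mod p:
289^2 = 83521 ≡ 69
289^4 ≡ 69^2 = 4761 ≡ 50
289^8 ≡ 50^2 = 2500 ≡ 481
289^16 ≡ 481^2 = 231361 ≡ 522
289^32 ≡ 522^2 = 272484 ≡ 592
289^64 ≡ 592^2 = 350464 ≡ 504
289^128 ≡ 504^2 = 254016 ≡ 295
170 = 128 + 32 + 8 + 2, so 289^170 ≡ 295·592·481·69 ≡ 604 (mod 673)
293·604 = 176972 ≡ 646 (mod 673)
646 ≡ 646 (mod 673); signature holds.

genuine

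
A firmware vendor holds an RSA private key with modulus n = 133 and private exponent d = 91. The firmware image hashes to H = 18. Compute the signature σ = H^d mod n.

H^2 ≡ 18^2 = 324 ≡ 58
H^4 ≡ 58^2 = 3364 ≡ 39
H^8 ≡ 39^2 = 1521 ≡ 58
H^16 ≡ 58^2 = 3364 ≡ 39
H^32 ≡ 39^2 = 1521 ≡ 58
H^64 ≡ 58^2 = 3364 ≡ 39
91 = 64 + 16 + 8 + 2 + 1, so H^91 ≡ 39·39·58·58·18 ≡ 18 (mod 133)

18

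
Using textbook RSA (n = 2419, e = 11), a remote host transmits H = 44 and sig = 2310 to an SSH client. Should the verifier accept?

reject

sig^2 ≡ 2310^2 = 5336100 ≡ 2205
sig^4 ≡ 2205^2 = 4862025 ≡ 2254
sig^8 ≡ 2254^2 = 5080516 ≡ 616
11 = 8 + 2 + 1, so sig^11 ≡ 616·2205·2310 ≡ 2375 (mod 2419)
2375 ≠ 44, so verification fails.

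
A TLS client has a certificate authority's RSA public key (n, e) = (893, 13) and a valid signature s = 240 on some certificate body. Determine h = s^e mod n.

278

s^13 mod 893 = 278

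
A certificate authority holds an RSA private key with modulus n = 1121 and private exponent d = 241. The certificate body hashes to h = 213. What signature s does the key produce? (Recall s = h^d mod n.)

576

h^2 ≡ 213^2 = 45369 ≡ 529
h^4 ≡ 529^2 = 279841 ≡ 712
h^8 ≡ 712^2 = 506944 ≡ 252
h^16 ≡ 252^2 = 63504 ≡ 728
h^32 ≡ 728^2 = 529984 ≡ 872
h^64 ≡ 872^2 = 760384 ≡ 346
h^128 ≡ 346^2 = 119716 ≡ 890
241 = 128 + 64 + 32 + 16 + 1, so h^241 ≡ 890·346·872·728·213 ≡ 576 (mod 1121)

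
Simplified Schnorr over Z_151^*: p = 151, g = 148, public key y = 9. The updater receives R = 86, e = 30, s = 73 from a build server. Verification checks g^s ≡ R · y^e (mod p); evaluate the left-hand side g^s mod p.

Squares mod 151: 148^1≡148, 148^2≡9, 148^4≡81, 148^8≡68, 148^16≡94, 148^32≡78, 148^64≡44
73 = 64 + 8 + 1, so 148^73 ≡ 44·68·148 ≡ 84 (mod 151)

84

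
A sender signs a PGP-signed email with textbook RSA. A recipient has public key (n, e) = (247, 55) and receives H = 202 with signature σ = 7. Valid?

no

σ^2 ≡ 7^2 = 49
σ^4 ≡ 49^2 = 2401 ≡ 178
σ^8 ≡ 178^2 = 31684 ≡ 68
σ^16 ≡ 68^2 = 4624 ≡ 178
σ^32 ≡ 178^2 = 31684 ≡ 68
55 = 32 + 16 + 4 + 2 + 1, so σ^55 ≡ 68·178·178·49·7 ≡ 45 (mod 247)
σ^55 mod 247 = 45, but H = 202.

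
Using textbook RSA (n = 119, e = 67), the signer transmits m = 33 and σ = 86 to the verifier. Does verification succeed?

σ^2 ≡ 86^2 = 7396 ≡ 18
σ^4 ≡ 18^2 = 324 ≡ 86
σ^8 ≡ 86^2 = 7396 ≡ 18
σ^16 ≡ 18^2 = 324 ≡ 86
σ^32 ≡ 86^2 = 7396 ≡ 18
σ^64 ≡ 18^2 = 324 ≡ 86
67 = 64 + 2 + 1, so σ^67 ≡ 86·18·86 ≡ 86 (mod 119)
The recovered value 86 does not match the digest 33.

fails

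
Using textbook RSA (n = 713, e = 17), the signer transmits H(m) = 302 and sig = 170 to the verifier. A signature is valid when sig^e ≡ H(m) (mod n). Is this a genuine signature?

Squares mod 713: sig^1≡170, sig^2≡380, sig^4≡374, sig^8≡128, sig^16≡698
17 = 16 + 1, so sig^17 ≡ 698·170 ≡ 302 (mod 713)
Since 302 equals the digest 302, verification succeeds.

genuine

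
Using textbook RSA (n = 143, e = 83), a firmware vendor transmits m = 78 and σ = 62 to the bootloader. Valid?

no

Squares mod 143: σ^1≡62, σ^2≡126, σ^4≡3, σ^8≡9, σ^16≡81, σ^32≡126, σ^64≡3
83 = 64 + 16 + 2 + 1, so σ^83 ≡ 3·81·126·62 ≡ 134 (mod 143)
134 ≠ 78, so verification fails.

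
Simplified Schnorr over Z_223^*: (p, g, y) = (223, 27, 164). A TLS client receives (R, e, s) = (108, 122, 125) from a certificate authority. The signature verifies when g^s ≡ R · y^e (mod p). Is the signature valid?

g^s mod p:
27^2 = 729 ≡ 60
27^4 ≡ 60^2 = 3600 ≡ 32
27^8 ≡ 32^2 = 1024 ≡ 132
27^16 ≡ 132^2 = 17424 ≡ 30
27^32 ≡ 30^2 = 900 ≡ 8
27^64 ≡ 8^2 = 64
125 = 64 + 32 + 16 + 8 + 4 + 1, so 27^125 ≡ 64·8·30·132·32·27 ≡ 111 (mod 223)
R · y^e mod p:
164^2 = 26896 ≡ 136
164^4 ≡ 136^2 = 18496 ≡ 210
164^8 ≡ 210^2 = 44100 ≡ 169
164^16 ≡ 169^2 = 28561 ≡ 17
164^32 ≡ 17^2 = 289 ≡ 66
164^64 ≡ 66^2 = 4356 ≡ 119
122 = 64 + 32 + 16 + 8 + 2, so 164^122 ≡ 119·66·17·169·136 ≡ 7 (mod 223)
108·7 = 756 ≡ 87 (mod 223)
111 ≠ 87; the check fails.

invalid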